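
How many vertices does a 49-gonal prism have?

A prism on an n-gon has two n-gon bases and n rectangular sides: V = 2·49 = 98, E = 3·49 = 147, F = 49 + 2 = 51.

98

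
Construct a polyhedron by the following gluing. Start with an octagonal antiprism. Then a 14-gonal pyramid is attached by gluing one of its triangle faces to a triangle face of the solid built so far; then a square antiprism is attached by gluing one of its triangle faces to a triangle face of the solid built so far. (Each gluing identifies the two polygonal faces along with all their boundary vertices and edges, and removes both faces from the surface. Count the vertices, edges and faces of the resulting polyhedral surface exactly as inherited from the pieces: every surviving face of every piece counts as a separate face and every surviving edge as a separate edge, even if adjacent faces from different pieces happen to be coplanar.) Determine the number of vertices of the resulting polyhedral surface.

An octagonal antiprism: V=16, E=32, F=18.
Attach a 14-gonal pyramid (V=15, E=28, F=15) along a 3-gon: merge 3 vertices and 3 edges, delete both glued faces → V=28, E=57, F=31.
Attach a square antiprism (V=8, E=16, F=10) along a 3-gon: merge 3 vertices and 3 edges, delete both glued faces → V=33, E=70, F=39.
Check: V − E + F = 33 − 70 + 39 = 2.

33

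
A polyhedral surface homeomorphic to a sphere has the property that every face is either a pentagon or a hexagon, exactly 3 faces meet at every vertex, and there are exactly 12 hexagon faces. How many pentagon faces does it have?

12

Let x be the number of pentagons; then F = 12 + x.
Edge–face incidences: 2E = 6·12 + 5·x = 72 + 5x.
Every vertex has degree 3, so 3V = 2E.
Euler: V − E + F = 2 ⇒ (2E)/3 − E + (12 + x) = 2.
Multiply by 6: 2·(2E) − 3·(2E) + 6·(12 + x) = 12, i.e. 72 + 6x − (72 + 5x) = 12.
Collecting terms: x = 12.
Then 2E = 72 + 5·12 = 132, so E = 66, V = 2E/3 = 44, F = 12 + 12 = 24.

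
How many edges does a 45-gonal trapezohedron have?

The n-trapezohedron (dual of the n-antiprism) has V = 2·45 + 2 = 92, E = 4·45 = 180, F = 2·45 = 90.
Check: V − E + F = 92 − 180 + 90 = 2.

180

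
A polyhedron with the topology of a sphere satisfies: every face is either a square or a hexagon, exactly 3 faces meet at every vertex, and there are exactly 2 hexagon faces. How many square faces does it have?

Let x be the number of squares; then F = 2 + x.
Edge–face incidences: 2E = 6·2 + 4·x = 12 + 4x.
Every vertex has degree 3, so 3V = 2E.
Euler: V − E + F = 2 ⇒ (2E)/3 − E + (2 + x) = 2.
Multiply by 6: 2·(2E) − 3·(2E) + 6·(2 + x) = 12, i.e. 12 + 6x − (12 + 4x) = 12.
Collecting terms: 2x = 12, so x = 6.
Then 2E = 12 + 4·6 = 36, so E = 18, V = 2E/3 = 12, F = 2 + 6 = 8.

6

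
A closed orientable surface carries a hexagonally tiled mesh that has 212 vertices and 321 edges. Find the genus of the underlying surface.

Every face is a hexagon and each edge borders two faces, so 6F = 2·321, giving F = 107.
χ = V − E + F = 212 − 321 + 107 = -2.
For a closed orientable surface χ = 2 − 2g, so g = (2 − (-2))/2 = 2.

2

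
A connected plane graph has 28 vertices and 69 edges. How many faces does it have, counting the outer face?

Euler's formula for a connected plane graph: V − E + F = 2, so F = 2 − 28 + 69 = 43.

43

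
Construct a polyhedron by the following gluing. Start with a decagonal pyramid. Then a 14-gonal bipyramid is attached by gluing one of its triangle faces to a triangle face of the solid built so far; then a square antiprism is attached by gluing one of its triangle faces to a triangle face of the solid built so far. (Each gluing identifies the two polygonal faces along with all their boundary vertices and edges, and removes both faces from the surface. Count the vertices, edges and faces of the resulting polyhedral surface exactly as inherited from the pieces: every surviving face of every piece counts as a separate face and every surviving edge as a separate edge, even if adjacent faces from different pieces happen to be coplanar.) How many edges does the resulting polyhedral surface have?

72

A decagonal pyramid: V=11, E=20, F=11.
Attach a 14-gonal bipyramid (V=16, E=42, F=28) along a 3-gon: merge 3 vertices and 3 edges, delete both glued faces → V=24, E=59, F=37.
Attach a square antiprism (V=8, E=16, F=10) along a 3-gon: merge 3 vertices and 3 edges, delete both glued faces → V=29, E=72, F=45.
Check: V − E + F = 29 − 72 + 45 = 2.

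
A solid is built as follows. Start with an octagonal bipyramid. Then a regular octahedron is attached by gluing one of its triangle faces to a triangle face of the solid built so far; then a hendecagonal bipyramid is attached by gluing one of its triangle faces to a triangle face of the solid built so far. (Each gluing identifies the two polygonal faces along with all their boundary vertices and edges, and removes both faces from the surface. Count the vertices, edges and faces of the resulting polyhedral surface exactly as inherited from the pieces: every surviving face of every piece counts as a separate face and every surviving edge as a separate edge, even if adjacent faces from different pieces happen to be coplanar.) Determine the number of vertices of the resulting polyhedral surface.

An octagonal bipyramid: V=10, E=24, F=16.
Attach a regular octahedron (V=6, E=12, F=8) along a 3-gon: merge 3 vertices and 3 edges, delete both glued faces → V=13, E=33, F=22.
Attach a hendecagonal bipyramid (V=13, E=33, F=22) along a 3-gon: merge 3 vertices and 3 edges, delete both glued faces → V=23, E=63, F=42.
Check: V − E + F = 23 − 63 + 42 = 2.

23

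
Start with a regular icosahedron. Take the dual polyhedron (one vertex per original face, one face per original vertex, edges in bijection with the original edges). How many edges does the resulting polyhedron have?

30

The base solid has V = 12, E = 30, F = 20.
The dual swaps V and F and preserves E: V′ = F = 20, E′ = E = 30, F′ = V = 12.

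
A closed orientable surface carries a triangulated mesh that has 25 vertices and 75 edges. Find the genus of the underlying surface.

1

Every face is a triangle and each edge borders two faces, so 3F = 2·75, giving F = 50.
χ = V − E + F = 25 − 75 + 50 = 0.
For a closed orientable surface χ = 2 − 2g, so g = (2 − (0))/2 = 1.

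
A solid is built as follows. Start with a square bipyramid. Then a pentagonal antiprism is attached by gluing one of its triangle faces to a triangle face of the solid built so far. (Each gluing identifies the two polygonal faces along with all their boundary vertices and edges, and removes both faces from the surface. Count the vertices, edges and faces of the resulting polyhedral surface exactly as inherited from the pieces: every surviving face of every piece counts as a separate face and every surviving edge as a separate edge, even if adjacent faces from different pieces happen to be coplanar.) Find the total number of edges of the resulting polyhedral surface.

A square bipyramid: V=6, E=12, F=8.
Attach a pentagonal antiprism (V=10, E=20, F=12) along a 3-gon: merge 3 vertices and 3 edges, delete both glued faces → V=13, E=29, F=18.
Check: V − E + F = 13 − 29 + 18 = 2.

29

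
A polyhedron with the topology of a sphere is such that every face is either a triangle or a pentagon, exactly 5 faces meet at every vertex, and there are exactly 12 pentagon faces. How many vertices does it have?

Let x be the number of triangles; then F = 12 + x.
Edge–face incidences: 2E = 5·12 + 3·x = 60 + 3x.
Every vertex has degree 5, so 5V = 2E.
Euler: V − E + F = 2 ⇒ (2E)/5 − E + (12 + x) = 2.
Multiply by 10: 2·(2E) − 5·(2E) + 10·(12 + x) = 20, i.e. 120 + 10x − 3·(60 + 3x) = 20.
Collecting terms: x − 60 = 20, so x = 80.
Then 2E = 60 + 3·80 = 300, so E = 150, V = 2E/5 = 60, F = 12 + 80 = 92.

60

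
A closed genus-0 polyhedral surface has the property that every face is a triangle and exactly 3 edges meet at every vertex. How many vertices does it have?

4

Each face has 3 edges and each edge borders two faces, so 2E = 3F.
Each vertex has degree 3, so 3V = 2E and hence V = 3F/3.
Euler: V − E + F = 2 ⇒ (3F/3) − (3F/2) + F = 2.
Multiply by 6: (6 − 9 + 6)F = 12, i.e. 3F = 12.
So F = 4, E = 3·4/2 = 6, V = 3·4/3 = 4.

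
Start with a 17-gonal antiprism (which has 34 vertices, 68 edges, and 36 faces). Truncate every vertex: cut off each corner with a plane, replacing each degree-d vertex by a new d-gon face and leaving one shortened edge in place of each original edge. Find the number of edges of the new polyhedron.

Truncation replaces each original edge-end by a new vertex, so V′ = 2E = 136.
Each original edge survives, and each old vertex of degree d contributes d new edges; summing degrees gives Σd = 2E, so E′ = E + 2E = 3E = 204.
Each original face survives and each original vertex becomes one new face: F′ = F + V = 70.

204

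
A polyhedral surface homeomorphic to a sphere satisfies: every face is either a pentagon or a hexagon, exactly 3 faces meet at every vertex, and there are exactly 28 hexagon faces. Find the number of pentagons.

Let x be the number of pentagons; then F = 28 + x.
Edge–face incidences: 2E = 6·28 + 5·x = 168 + 5x.
Every vertex has degree 3, so 3V = 2E.
Euler: V − E + F = 2 ⇒ (2E)/3 − E + (28 + x) = 2.
Multiply by 6: 2·(2E) − 3·(2E) + 6·(28 + x) = 12, i.e. 168 + 6x − (168 + 5x) = 12.
Collecting terms: x = 12.
Then 2E = 168 + 5·12 = 228, so E = 114, V = 2E/3 = 76, F = 28 + 12 = 40.

12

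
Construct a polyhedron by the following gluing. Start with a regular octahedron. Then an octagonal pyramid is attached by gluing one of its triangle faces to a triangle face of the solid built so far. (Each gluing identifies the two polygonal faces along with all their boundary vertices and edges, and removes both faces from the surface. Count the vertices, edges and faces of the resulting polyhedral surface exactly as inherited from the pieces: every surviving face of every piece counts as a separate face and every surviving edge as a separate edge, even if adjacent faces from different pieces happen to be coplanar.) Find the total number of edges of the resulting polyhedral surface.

25

A regular octahedron: V=6, E=12, F=8.
Attach an octagonal pyramid (V=9, E=16, F=9) along a 3-gon: merge 3 vertices and 3 edges, delete both glued faces → V=12, E=25, F=15.
Check: V − E + F = 12 − 25 + 15 = 2.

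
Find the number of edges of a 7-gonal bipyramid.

A bipyramid over an n-gon has 2n triangular faces and n + 2 vertices: V = 7 + 2 = 9, E = 3·7 = 21, F = 2·7 = 14.
Check: V − E + F = 9 − 21 + 14 = 2.

21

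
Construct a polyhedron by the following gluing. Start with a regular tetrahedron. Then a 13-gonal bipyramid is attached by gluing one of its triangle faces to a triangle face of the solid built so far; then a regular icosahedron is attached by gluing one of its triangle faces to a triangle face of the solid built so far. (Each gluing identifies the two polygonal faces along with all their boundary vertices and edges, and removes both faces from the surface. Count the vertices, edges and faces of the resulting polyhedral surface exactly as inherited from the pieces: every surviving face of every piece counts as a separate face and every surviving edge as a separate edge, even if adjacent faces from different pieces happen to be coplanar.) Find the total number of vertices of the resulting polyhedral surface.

25

A regular tetrahedron: V=4, E=6, F=4.
Attach a 13-gonal bipyramid (V=15, E=39, F=26) along a 3-gon: merge 3 vertices and 3 edges, delete both glued faces → V=16, E=42, F=28.
Attach a regular icosahedron (V=12, E=30, F=20) along a 3-gon: merge 3 vertices and 3 edges, delete both glued faces → V=25, E=69, F=46.
Check: V − E + F = 25 − 69 + 46 = 2.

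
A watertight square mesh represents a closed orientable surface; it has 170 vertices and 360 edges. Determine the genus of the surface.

Every face is a square and each edge borders two faces, so 4F = 2·360, giving F = 180.
χ = V − E + F = 170 − 360 + 180 = -10.
For a closed orientable surface χ = 2 − 2g, so g = (2 − (-10))/2 = 6.

6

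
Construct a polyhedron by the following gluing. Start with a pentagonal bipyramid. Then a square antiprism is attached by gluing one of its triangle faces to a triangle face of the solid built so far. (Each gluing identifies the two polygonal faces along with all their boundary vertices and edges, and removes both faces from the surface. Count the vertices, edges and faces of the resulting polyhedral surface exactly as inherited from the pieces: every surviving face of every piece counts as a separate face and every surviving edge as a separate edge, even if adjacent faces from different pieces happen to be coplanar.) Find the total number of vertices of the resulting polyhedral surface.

A pentagonal bipyramid: V=7, E=15, F=10.
Attach a square antiprism (V=8, E=16, F=10) along a 3-gon: merge 3 vertices and 3 edges, delete both glued faces → V=12, E=28, F=18.
Check: V − E + F = 12 − 28 + 18 = 2.

12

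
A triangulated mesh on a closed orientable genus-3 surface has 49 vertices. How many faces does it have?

106

χ = 2 − 2·3 = -4, and every face is a triangle so 3F = 2E.
V − E + F = -4 with E = 3F/2 gives 49 − (3/2 − 1)·F = -4, so F = 106 and E = 159.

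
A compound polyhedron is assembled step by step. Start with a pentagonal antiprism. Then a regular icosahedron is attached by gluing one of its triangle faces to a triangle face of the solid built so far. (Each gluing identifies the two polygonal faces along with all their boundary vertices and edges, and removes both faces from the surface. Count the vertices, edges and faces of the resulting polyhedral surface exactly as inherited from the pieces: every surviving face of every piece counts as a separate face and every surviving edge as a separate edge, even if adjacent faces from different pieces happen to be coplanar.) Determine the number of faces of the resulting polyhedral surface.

30

A pentagonal antiprism: V=10, E=20, F=12.
Attach a regular icosahedron (V=12, E=30, F=20) along a 3-gon: merge 3 vertices and 3 edges, delete both glued faces → V=19, E=47, F=30.
Check: V − E + F = 19 − 47 + 30 = 2.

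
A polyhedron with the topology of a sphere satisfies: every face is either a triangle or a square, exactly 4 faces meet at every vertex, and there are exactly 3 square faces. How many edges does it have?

Let x be the number of triangles; then F = 3 + x.
Edge–face incidences: 2E = 4·3 + 3·x = 12 + 3x.
Every vertex has degree 4, so 4V = 2E.
Euler: V − E + F = 2 ⇒ (2E)/4 − E + (3 + x) = 2.
Multiply by 8: 2·(2E) − 4·(2E) + 8·(3 + x) = 16, i.e. 24 + 8x − 2·(12 + 3x) = 16.
Collecting terms: 2x = 16, so x = 8.
Then 2E = 12 + 3·8 = 36, so E = 18, V = 2E/4 = 9, F = 3 + 8 = 11.

18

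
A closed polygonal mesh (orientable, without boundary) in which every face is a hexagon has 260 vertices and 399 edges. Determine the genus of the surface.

Every face is a hexagon and each edge borders two faces, so 6F = 2·399, giving F = 133.
χ = V − E + F = 260 − 399 + 133 = -6.
For a closed orientable surface χ = 2 − 2g, so g = (2 − (-6))/2 = 4.

4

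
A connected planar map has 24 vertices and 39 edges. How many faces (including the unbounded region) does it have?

Euler's formula for a connected plane graph: V − E + F = 2, so F = 2 − 24 + 39 = 17.

17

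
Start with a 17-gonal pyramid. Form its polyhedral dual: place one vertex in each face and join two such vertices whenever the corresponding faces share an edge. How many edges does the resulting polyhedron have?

The base solid has V = 18, E = 34, F = 18.
The dual swaps V and F and preserves E: V′ = F = 18, E′ = E = 34, F′ = V = 18.

34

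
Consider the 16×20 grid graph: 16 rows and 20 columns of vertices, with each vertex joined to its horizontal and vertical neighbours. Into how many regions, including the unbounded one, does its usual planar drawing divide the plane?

The grid has V = 16·20 = 320 vertices and E = 16·19 + 20·15 = 604 edges.
F = 2 − V + E = 2 − 320 + 604 = 286.

286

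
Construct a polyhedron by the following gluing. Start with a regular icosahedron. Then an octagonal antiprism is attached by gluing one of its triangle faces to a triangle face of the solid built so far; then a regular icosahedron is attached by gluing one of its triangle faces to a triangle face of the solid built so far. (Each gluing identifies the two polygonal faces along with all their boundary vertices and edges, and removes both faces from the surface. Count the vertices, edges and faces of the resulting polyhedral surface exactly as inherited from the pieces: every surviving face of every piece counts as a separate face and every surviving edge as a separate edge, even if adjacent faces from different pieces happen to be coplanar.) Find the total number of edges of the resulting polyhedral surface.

A regular icosahedron: V=12, E=30, F=20.
Attach an octagonal antiprism (V=16, E=32, F=18) along a 3-gon: merge 3 vertices and 3 edges, delete both glued faces → V=25, E=59, F=36.
Attach a regular icosahedron (V=12, E=30, F=20) along a 3-gon: merge 3 vertices and 3 edges, delete both glued faces → V=34, E=86, F=54.
Check: V − E + F = 34 − 86 + 54 = 2.

86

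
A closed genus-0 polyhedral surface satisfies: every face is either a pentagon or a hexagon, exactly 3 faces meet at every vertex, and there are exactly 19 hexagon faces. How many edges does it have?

Let x be the number of pentagons; then F = 19 + x.
Edge–face incidences: 2E = 6·19 + 5·x = 114 + 5x.
Every vertex has degree 3, so 3V = 2E.
Euler: V − E + F = 2 ⇒ (2E)/3 − E + (19 + x) = 2.
Multiply by 6: 2·(2E) − 3·(2E) + 6·(19 + x) = 12, i.e. 114 + 6x − (114 + 5x) = 12.
Collecting terms: x = 12.
Then 2E = 114 + 5·12 = 174, so E = 87, V = 2E/3 = 58, F = 19 + 12 = 31.

87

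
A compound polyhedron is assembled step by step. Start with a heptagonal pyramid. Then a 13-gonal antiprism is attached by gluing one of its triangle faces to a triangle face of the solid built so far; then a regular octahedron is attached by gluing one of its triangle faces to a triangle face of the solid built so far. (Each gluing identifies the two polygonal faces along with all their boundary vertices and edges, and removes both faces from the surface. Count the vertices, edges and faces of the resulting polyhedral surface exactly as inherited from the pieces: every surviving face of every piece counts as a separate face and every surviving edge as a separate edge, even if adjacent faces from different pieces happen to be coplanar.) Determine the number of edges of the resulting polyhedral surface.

A heptagonal pyramid: V=8, E=14, F=8.
Attach a 13-gonal antiprism (V=26, E=52, F=28) along a 3-gon: merge 3 vertices and 3 edges, delete both glued faces → V=31, E=63, F=34.
Attach a regular octahedron (V=6, E=12, F=8) along a 3-gon: merge 3 vertices and 3 edges, delete both glued faces → V=34, E=72, F=40.
Check: V − E + F = 34 − 72 + 40 = 2.

72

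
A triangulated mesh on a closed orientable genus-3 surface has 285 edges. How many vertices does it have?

91

χ = 2 − 2·3 = -4, and every face is a triangle so 3F = 2E.
F = 2E/3 = 190. Then V = -4 + E − F = -4 + 285 − 190 = 91.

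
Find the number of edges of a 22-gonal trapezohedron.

88

The n-trapezohedron (dual of the n-antiprism) has V = 2·22 + 2 = 46, E = 4·22 = 88, F = 2·22 = 44.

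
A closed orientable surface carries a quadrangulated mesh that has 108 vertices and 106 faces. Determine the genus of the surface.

Every face is a square, so 2E = 4·106 = 424, giving E = 212.
χ = V − E + F = 108 − 212 + 106 = 2.
For a closed orientable surface χ = 2 − 2g, so g = (2 − (2))/2 = 0.

0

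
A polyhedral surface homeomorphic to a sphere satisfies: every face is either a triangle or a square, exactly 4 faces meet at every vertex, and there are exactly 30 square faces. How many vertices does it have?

Let x be the number of triangles; then F = 30 + x.
Edge–face incidences: 2E = 4·30 + 3·x = 120 + 3x.
Every vertex has degree 4, so 4V = 2E.
Euler: V − E + F = 2 ⇒ (2E)/4 − E + (30 + x) = 2.
Multiply by 8: 2·(2E) − 4·(2E) + 8·(30 + x) = 16, i.e. 240 + 8x − 2·(120 + 3x) = 16.
Collecting terms: 2x = 16, so x = 8.
Then 2E = 120 + 3·8 = 144, so E = 72, V = 2E/4 = 36, F = 30 + 8 = 38.

36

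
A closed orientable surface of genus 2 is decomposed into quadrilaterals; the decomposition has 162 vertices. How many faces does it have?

164

χ = 2 − 2·2 = -2, and every face is a square so 4F = 2E.
V − E + F = -2 with E = 4F/2 gives 162 − (4/2 − 1)·F = -2, so F = 164 and E = 328.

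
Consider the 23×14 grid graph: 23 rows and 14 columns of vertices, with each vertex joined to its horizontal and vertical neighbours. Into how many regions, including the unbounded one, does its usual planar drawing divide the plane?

The grid has V = 23·14 = 322 vertices and E = 23·13 + 14·22 = 607 edges.
F = 2 − V + E = 2 − 322 + 607 = 287.

287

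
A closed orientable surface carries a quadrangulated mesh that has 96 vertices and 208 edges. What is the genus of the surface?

Every face is a square and each edge borders two faces, so 4F = 2·208, giving F = 104.
χ = V − E + F = 96 − 208 + 104 = -8.
For a closed orientable surface χ = 2 − 2g, so g = (2 − (-8))/2 = 5.

5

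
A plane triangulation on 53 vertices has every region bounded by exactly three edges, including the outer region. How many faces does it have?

In a plane triangulation 3F = 2E and V − E + F = 2, so F = 2V − 4 = 2·53 − 4 = 102.

102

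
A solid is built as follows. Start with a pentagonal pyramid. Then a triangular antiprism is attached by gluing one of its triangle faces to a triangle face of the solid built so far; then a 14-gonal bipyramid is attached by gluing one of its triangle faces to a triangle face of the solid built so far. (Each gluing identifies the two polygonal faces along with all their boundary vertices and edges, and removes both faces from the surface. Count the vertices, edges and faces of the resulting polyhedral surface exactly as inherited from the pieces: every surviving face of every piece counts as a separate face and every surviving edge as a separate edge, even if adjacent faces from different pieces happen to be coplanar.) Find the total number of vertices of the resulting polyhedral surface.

22

A pentagonal pyramid: V=6, E=10, F=6.
Attach a triangular antiprism (V=6, E=12, F=8) along a 3-gon: merge 3 vertices and 3 edges, delete both glued faces → V=9, E=19, F=12.
Attach a 14-gonal bipyramid (V=16, E=42, F=28) along a 3-gon: merge 3 vertices and 3 edges, delete both glued faces → V=22, E=58, F=38.
Check: V − E + F = 22 − 58 + 38 = 2.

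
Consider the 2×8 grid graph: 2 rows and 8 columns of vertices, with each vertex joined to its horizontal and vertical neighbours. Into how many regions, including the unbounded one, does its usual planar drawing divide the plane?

8

The grid has V = 2·8 = 16 vertices and E = 2·7 + 8·1 = 22 edges.
F = 2 − V + E = 2 − 16 + 22 = 8.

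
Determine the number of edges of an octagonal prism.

A prism on an n-gon has two n-gon bases and n rectangular sides: V = 2·8 = 16, E = 3·8 = 24, F = 8 + 2 = 10.
Check: V − E + F = 16 − 24 + 10 = 2.

24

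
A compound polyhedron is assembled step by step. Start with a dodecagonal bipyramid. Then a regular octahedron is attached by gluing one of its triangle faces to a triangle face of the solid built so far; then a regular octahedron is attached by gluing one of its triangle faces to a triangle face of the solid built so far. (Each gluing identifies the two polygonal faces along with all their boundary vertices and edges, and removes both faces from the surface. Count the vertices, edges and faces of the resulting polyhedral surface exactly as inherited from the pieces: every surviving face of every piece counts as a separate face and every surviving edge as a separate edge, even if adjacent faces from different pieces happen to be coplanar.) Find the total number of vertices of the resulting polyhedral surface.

A dodecagonal bipyramid: V=14, E=36, F=24.
Attach a regular octahedron (V=6, E=12, F=8) along a 3-gon: merge 3 vertices and 3 edges, delete both glued faces → V=17, E=45, F=30.
Attach a regular octahedron (V=6, E=12, F=8) along a 3-gon: merge 3 vertices and 3 edges, delete both glued faces → V=20, E=54, F=36.
Check: V − E + F = 20 − 54 + 36 = 2.

20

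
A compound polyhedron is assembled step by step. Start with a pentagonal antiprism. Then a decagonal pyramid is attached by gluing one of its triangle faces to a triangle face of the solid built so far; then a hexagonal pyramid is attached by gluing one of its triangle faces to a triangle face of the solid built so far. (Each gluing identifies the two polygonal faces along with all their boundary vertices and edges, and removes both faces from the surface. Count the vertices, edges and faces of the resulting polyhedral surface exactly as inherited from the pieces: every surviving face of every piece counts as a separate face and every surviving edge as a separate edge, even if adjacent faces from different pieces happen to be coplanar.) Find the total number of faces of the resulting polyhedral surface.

A pentagonal antiprism: V=10, E=20, F=12.
Attach a decagonal pyramid (V=11, E=20, F=11) along a 3-gon: merge 3 vertices and 3 edges, delete both glued faces → V=18, E=37, F=21.
Attach a hexagonal pyramid (V=7, E=12, F=7) along a 3-gon: merge 3 vertices and 3 edges, delete both glued faces → V=22, E=46, F=26.
Check: V − E + F = 22 − 46 + 26 = 2.

26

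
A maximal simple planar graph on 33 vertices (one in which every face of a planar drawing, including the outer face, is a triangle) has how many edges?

93

In a plane triangulation 3F = 2E and V − E + F = 2, so E = 3V − 6 = 3·33 − 6 = 93.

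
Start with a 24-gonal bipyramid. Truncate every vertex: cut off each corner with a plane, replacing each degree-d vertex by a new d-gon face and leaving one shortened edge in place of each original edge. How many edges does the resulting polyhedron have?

216

The base solid has V = 26, E = 72, F = 48.
Truncation replaces each original edge-end by a new vertex, so V′ = 2E = 144.
Each original edge survives, and each old vertex of degree d contributes d new edges; summing degrees gives Σd = 2E, so E′ = E + 2E = 3E = 216.
Each original face survives and each original vertex becomes one new face: F′ = F + V = 74.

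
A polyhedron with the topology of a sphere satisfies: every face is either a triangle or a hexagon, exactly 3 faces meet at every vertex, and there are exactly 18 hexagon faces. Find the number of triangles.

4

Let x be the number of triangles; then F = 18 + x.
Edge–face incidences: 2E = 6·18 + 3·x = 108 + 3x.
Every vertex has degree 3, so 3V = 2E.
Euler: V − E + F = 2 ⇒ (2E)/3 − E + (18 + x) = 2.
Multiply by 6: 2·(2E) − 3·(2E) + 6·(18 + x) = 12, i.e. 108 + 6x − (108 + 3x) = 12.
Collecting terms: 3x = 12, so x = 4.
Then 2E = 108 + 3·4 = 120, so E = 60, V = 2E/3 = 40, F = 18 + 4 = 22.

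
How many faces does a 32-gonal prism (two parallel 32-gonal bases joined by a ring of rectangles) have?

A prism on an n-gon has two n-gon bases and n rectangular sides: V = 2·32 = 64, E = 3·32 = 96, F = 32 + 2 = 34.
Check: V − E + F = 64 − 96 + 34 = 2.

34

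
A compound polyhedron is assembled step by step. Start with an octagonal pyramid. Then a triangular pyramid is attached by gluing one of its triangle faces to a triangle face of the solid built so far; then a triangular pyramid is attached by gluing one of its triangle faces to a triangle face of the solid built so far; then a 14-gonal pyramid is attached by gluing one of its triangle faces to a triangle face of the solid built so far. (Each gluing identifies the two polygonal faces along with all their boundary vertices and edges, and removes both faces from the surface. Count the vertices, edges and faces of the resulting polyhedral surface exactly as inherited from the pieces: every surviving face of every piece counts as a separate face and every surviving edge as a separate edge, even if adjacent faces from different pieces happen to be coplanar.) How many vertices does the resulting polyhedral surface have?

23

An octagonal pyramid: V=9, E=16, F=9.
Attach a triangular pyramid (V=4, E=6, F=4) along a 3-gon: merge 3 vertices and 3 edges, delete both glued faces → V=10, E=19, F=11.
Attach a triangular pyramid (V=4, E=6, F=4) along a 3-gon: merge 3 vertices and 3 edges, delete both glued faces → V=11, E=22, F=13.
Attach a 14-gonal pyramid (V=15, E=28, F=15) along a 3-gon: merge 3 vertices and 3 edges, delete both glued faces → V=23, E=47, F=26.
Check: V − E + F = 23 − 47 + 26 = 2.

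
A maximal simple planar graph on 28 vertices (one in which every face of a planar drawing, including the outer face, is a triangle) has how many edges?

In a plane triangulation 3F = 2E and V − E + F = 2, so E = 3V − 6 = 3·28 − 6 = 78.

78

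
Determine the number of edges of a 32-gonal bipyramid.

96

A bipyramid over an n-gon has 2n triangular faces and n + 2 vertices: V = 32 + 2 = 34, E = 3·32 = 96, F = 2·32 = 64.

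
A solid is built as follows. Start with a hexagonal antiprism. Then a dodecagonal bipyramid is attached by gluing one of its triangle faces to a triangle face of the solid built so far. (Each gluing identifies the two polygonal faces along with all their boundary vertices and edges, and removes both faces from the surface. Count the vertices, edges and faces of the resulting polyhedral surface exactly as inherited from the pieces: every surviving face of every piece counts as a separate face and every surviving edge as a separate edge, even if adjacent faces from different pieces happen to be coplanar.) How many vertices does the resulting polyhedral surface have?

A hexagonal antiprism: V=12, E=24, F=14.
Attach a dodecagonal bipyramid (V=14, E=36, F=24) along a 3-gon: merge 3 vertices and 3 edges, delete both glued faces → V=23, E=57, F=36.
Check: V − E + F = 23 − 57 + 36 = 2.

23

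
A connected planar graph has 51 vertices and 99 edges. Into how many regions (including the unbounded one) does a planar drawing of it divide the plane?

Euler's formula for a connected plane graph: V − E + F = 2, so F = 2 − 51 + 99 = 50.

50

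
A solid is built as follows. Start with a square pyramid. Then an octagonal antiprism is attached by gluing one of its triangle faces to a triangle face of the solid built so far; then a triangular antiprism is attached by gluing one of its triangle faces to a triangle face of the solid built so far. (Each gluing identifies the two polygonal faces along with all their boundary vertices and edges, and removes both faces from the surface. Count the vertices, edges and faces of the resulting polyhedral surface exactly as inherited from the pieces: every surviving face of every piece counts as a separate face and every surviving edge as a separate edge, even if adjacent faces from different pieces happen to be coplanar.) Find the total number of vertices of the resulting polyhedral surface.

21

A square pyramid: V=5, E=8, F=5.
Attach an octagonal antiprism (V=16, E=32, F=18) along a 3-gon: merge 3 vertices and 3 edges, delete both glued faces → V=18, E=37, F=21.
Attach a triangular antiprism (V=6, E=12, F=8) along a 3-gon: merge 3 vertices and 3 edges, delete both glued faces → V=21, E=46, F=27.
Check: V − E + F = 21 − 46 + 27 = 2.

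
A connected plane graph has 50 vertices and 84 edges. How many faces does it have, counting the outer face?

36

Euler's formula for a connected plane graph: V − E + F = 2, so F = 2 − 50 + 84 = 36.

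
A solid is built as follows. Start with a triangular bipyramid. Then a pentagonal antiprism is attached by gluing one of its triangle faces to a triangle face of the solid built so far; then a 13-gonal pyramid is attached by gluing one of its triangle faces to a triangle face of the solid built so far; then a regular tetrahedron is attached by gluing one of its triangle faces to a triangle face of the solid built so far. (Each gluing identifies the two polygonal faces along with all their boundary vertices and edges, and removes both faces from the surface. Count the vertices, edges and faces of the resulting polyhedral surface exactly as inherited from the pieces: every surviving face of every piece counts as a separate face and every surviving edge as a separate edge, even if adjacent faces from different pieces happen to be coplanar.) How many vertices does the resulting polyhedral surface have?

A triangular bipyramid: V=5, E=9, F=6.
Attach a pentagonal antiprism (V=10, E=20, F=12) along a 3-gon: merge 3 vertices and 3 edges, delete both glued faces → V=12, E=26, F=16.
Attach a 13-gonal pyramid (V=14, E=26, F=14) along a 3-gon: merge 3 vertices and 3 edges, delete both glued faces → V=23, E=49, F=28.
Attach a regular tetrahedron (V=4, E=6, F=4) along a 3-gon: merge 3 vertices and 3 edges, delete both glued faces → V=24, E=52, F=30.
Check: V − E + F = 24 − 52 + 30 = 2.

24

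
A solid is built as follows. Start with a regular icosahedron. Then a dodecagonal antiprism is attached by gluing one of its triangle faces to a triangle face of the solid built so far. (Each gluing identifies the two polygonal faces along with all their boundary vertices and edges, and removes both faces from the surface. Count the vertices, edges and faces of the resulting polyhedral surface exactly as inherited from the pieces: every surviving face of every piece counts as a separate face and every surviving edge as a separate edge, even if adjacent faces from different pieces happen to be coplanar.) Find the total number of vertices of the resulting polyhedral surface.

A regular icosahedron: V=12, E=30, F=20.
Attach a dodecagonal antiprism (V=24, E=48, F=26) along a 3-gon: merge 3 vertices and 3 edges, delete both glued faces → V=33, E=75, F=44.
Check: V − E + F = 33 − 75 + 44 = 2.

33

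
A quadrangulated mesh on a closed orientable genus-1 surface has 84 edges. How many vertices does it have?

42

χ = 2 − 2·1 = 0, and every face is a square so 4F = 2E.
F = 2E/4 = 42. Then V = 0 + E − F = 0 + 84 − 42 = 42.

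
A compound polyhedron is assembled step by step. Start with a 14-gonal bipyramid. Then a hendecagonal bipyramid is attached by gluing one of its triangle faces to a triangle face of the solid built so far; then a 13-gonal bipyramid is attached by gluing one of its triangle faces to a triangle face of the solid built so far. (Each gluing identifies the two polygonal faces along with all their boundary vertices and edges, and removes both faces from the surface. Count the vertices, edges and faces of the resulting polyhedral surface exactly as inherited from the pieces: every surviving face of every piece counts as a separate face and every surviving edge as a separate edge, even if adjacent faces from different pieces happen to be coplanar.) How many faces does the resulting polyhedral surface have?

72

A 14-gonal bipyramid: V=16, E=42, F=28.
Attach a hendecagonal bipyramid (V=13, E=33, F=22) along a 3-gon: merge 3 vertices and 3 edges, delete both glued faces → V=26, E=72, F=48.
Attach a 13-gonal bipyramid (V=15, E=39, F=26) along a 3-gon: merge 3 vertices and 3 edges, delete both glued faces → V=38, E=108, F=72.
Check: V − E + F = 38 − 108 + 72 = 2.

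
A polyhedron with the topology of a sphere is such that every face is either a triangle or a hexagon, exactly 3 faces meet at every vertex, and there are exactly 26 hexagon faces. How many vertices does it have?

56

Let x be the number of triangles; then F = 26 + x.
Edge–face incidences: 2E = 6·26 + 3·x = 156 + 3x.
Every vertex has degree 3, so 3V = 2E.
Euler: V − E + F = 2 ⇒ (2E)/3 − E + (26 + x) = 2.
Multiply by 6: 2·(2E) − 3·(2E) + 6·(26 + x) = 12, i.e. 156 + 6x − (156 + 3x) = 12.
Collecting terms: 3x = 12, so x = 4.
Then 2E = 156 + 3·4 = 168, so E = 84, V = 2E/3 = 56, F = 26 + 4 = 30.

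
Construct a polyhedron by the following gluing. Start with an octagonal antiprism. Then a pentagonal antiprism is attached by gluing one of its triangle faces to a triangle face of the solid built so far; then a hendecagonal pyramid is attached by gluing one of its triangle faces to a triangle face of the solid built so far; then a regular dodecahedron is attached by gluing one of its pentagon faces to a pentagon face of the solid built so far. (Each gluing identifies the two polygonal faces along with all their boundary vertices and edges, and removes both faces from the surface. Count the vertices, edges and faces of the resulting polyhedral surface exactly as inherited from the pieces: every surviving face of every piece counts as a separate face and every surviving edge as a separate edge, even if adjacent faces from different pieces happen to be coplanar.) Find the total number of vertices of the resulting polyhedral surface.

47

An octagonal antiprism: V=16, E=32, F=18.
Attach a pentagonal antiprism (V=10, E=20, F=12) along a 3-gon: merge 3 vertices and 3 edges, delete both glued faces → V=23, E=49, F=28.
Attach a hendecagonal pyramid (V=12, E=22, F=12) along a 3-gon: merge 3 vertices and 3 edges, delete both glued faces → V=32, E=68, F=38.
Attach a regular dodecahedron (V=20, E=30, F=12) along a 5-gon: merge 5 vertices and 5 edges, delete both glued faces → V=47, E=93, F=48.
Check: V − E + F = 47 − 93 + 48 = 2.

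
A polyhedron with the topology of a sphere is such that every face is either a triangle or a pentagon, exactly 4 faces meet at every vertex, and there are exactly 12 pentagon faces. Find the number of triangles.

20

Let x be the number of triangles; then F = 12 + x.
Edge–face incidences: 2E = 5·12 + 3·x = 60 + 3x.
Every vertex has degree 4, so 4V = 2E.
Euler: V − E + F = 2 ⇒ (2E)/4 − E + (12 + x) = 2.
Multiply by 8: 2·(2E) − 4·(2E) + 8·(12 + x) = 16, i.e. 96 + 8x − 2·(60 + 3x) = 16.
Collecting terms: 2x − 24 = 16, so 2x = 40, so x = 20.
Then 2E = 60 + 3·20 = 120, so E = 60, V = 2E/4 = 30, F = 12 + 20 = 32.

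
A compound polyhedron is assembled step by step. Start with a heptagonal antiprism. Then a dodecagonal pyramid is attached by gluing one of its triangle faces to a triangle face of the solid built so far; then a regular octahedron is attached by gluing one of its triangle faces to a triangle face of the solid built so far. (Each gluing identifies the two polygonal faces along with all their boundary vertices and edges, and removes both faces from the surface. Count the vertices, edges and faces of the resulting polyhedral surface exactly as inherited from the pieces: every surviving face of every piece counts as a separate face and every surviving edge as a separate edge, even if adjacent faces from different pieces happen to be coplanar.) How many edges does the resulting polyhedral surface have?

58

A heptagonal antiprism: V=14, E=28, F=16.
Attach a dodecagonal pyramid (V=13, E=24, F=13) along a 3-gon: merge 3 vertices and 3 edges, delete both glued faces → V=24, E=49, F=27.
Attach a regular octahedron (V=6, E=12, F=8) along a 3-gon: merge 3 vertices and 3 edges, delete both glued faces → V=27, E=58, F=33.
Check: V − E + F = 27 − 58 + 33 = 2.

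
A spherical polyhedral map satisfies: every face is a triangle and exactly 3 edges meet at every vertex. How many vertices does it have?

Each face has 3 edges and each edge borders two faces, so 2E = 3F.
Each vertex has degree 3, so 3V = 2E and hence V = 3F/3.
Euler: V − E + F = 2 ⇒ (3F/3) − (3F/2) + F = 2.
Multiply by 6: (6 − 9 + 6)F = 12, i.e. 3F = 12.
So F = 4, E = 3·4/2 = 6, V = 3·4/3 = 4.

4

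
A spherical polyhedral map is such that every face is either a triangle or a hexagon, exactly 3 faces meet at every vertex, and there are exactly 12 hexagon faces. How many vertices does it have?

Let x be the number of triangles; then F = 12 + x.
Edge–face incidences: 2E = 6·12 + 3·x = 72 + 3x.
Every vertex has degree 3, so 3V = 2E.
Euler: V − E + F = 2 ⇒ (2E)/3 − E + (12 + x) = 2.
Multiply by 6: 2·(2E) − 3·(2E) + 6·(12 + x) = 12, i.e. 72 + 6x − (72 + 3x) = 12.
Collecting terms: 3x = 12, so x = 4.
Then 2E = 72 + 3·4 = 84, so E = 42, V = 2E/3 = 28, F = 12 + 4 = 16.

28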